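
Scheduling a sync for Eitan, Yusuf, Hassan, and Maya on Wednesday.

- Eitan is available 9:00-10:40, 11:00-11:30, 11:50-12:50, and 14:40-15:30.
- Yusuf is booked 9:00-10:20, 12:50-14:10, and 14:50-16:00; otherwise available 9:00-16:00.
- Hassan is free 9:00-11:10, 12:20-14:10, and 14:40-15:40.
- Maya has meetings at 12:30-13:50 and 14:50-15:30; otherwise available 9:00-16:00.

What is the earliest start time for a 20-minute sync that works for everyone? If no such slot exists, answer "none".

Yusuf free within 09:00–16:00: 10:20–12:50, 14:10–14:50.
Maya free within 09:00–16:00: 09:00–12:30, 13:50–14:50, 15:30–16:00.
Eitan ∩ Yusuf: 10:20–10:40, 11:00–11:30, 11:50–12:50, 14:40–14:50.
Eitan ∩ Yusuf ∩ Hassan: 10:20–10:40, 11:00–11:10, 12:20–12:50, 14:40–14:50.
Eitan ∩ Yusuf ∩ Hassan ∩ Maya: 10:20–10:40, 11:00–11:10, 12:20–12:30, 14:40–14:50.
Windows ≥ 20 min: 10:20–10:40.
Earliest such window starts at 10:20.

10:20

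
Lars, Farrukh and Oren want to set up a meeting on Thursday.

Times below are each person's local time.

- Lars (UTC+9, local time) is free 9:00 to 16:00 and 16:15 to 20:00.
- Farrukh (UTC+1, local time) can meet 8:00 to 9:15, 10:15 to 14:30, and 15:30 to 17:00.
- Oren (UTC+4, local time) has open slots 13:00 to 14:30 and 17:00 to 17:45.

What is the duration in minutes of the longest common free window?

75 minutes

Lars → UTC: 00:00–07:00, 07:15–11:00.
Farrukh → UTC: 07:00–08:15, 09:15–13:30, 14:30–16:00.
Oren → UTC: 09:00–10:30, 13:00–13:45.
Lars ∩ Farrukh: 07:15–08:15, 09:15–11:00.
Lars ∩ Farrukh ∩ Oren: 09:15–10:30.
Single common window of 75 minutes.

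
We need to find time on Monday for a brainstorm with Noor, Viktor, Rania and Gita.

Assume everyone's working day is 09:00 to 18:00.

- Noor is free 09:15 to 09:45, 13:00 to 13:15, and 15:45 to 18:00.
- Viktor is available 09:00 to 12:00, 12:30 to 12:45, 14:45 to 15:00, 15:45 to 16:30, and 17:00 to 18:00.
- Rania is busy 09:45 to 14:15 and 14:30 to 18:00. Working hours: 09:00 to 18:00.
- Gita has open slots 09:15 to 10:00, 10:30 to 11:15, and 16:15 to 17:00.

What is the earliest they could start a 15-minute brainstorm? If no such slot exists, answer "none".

09:15

Rania free within 09:00–18:00: 09:00–09:45, 14:15–14:30.
Noor ∩ Viktor: 09:15–09:45, 15:45–16:30, 17:00–18:00.
Noor ∩ Viktor ∩ Rania: 09:15–09:45.
Noor ∩ Viktor ∩ Rania ∩ Gita: 09:15–09:45.
Windows ≥ 15 min: 09:15–09:45.
Earliest such window starts at 09:15.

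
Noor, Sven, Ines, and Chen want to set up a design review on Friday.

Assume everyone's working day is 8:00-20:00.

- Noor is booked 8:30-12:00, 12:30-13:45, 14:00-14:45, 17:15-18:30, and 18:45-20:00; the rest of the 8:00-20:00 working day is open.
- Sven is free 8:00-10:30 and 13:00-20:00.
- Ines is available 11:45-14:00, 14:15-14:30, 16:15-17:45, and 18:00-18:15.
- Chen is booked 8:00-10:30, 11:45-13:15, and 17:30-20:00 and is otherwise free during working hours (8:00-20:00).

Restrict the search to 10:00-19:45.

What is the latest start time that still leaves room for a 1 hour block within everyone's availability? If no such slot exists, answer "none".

16:15

Noor free within 08:00–20:00: 08:00–08:30, 12:00–12:30, 13:45–14:00, 14:45–17:15, 18:30–18:45.
Chen free within 08:00–20:00: 10:30–11:45, 13:15–17:30.
Noor ∩ Sven: 08:00–08:30, 13:45–14:00, 14:45–17:15, 18:30–18:45.
Noor ∩ Sven ∩ Ines: 13:45–14:00, 16:15–17:15.
Noor ∩ Sven ∩ Ines ∩ Chen: 13:45–14:00, 16:15–17:15.
Restricted to 10:00–19:45: 13:45–14:00, 16:15–17:15.
Windows ≥ 60 min: 16:15–17:15.
Latest start in the last window 16:15–17:15 is 17:15 − 60 min = 16:15.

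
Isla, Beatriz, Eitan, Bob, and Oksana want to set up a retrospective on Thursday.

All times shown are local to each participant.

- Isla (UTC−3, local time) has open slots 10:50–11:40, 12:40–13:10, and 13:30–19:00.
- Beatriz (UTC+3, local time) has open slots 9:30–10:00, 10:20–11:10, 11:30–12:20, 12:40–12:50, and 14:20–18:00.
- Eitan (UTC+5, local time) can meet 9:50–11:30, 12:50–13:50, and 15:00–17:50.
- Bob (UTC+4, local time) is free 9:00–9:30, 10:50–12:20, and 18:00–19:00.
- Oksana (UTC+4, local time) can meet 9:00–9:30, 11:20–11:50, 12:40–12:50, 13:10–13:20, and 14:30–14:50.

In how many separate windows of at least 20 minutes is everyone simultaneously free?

0

Isla → UTC: 13:50–14:40, 15:40–16:10, 16:30–22:00.
Beatriz → UTC: 06:30–07:00, 07:20–08:10, 08:30–09:20, 09:40–09:50, 11:20–15:00.
Eitan → UTC: 04:50–06:30, 07:50–08:50, 10:00–12:50.
Bob → UTC: 05:00–05:30, 06:50–08:20, 14:00–15:00.
Oksana → UTC: 05:00–05:30, 07:20–07:50, 08:40–08:50, 09:10–09:20, 10:30–10:50.
Isla ∩ Beatriz: 13:50–14:40.
Isla ∩ Beatriz ∩ Eitan: (none).
Isla ∩ Beatriz ∩ Eitan ∩ Bob: (none).
Isla ∩ Beatriz ∩ Eitan ∩ Bob ∩ Oksana: (none).
Windows ≥ 20 min: (none).
That's 0 windows.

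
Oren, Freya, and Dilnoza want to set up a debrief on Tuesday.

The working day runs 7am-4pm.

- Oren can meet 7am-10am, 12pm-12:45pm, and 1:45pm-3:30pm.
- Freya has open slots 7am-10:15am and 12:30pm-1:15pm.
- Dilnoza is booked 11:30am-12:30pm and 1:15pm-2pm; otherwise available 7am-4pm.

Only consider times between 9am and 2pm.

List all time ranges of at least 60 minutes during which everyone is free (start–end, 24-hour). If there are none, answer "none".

09:00–10:00

Dilnoza free within 07:00–16:00: 07:00–11:30, 12:30–13:15, 14:00–16:00.
Oren ∩ Freya: 07:00–10:00, 12:30–12:45.
Oren ∩ Freya ∩ Dilnoza: 07:00–10:00, 12:30–12:45.
Restricted to 09:00–14:00: 09:00–10:00, 12:30–12:45.
Windows ≥ 60 min: 09:00–10:00.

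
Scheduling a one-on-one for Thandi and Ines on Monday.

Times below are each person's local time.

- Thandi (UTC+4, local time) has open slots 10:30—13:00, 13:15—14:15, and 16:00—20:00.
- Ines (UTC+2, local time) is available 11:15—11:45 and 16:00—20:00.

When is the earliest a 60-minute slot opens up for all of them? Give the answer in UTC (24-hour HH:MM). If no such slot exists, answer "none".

Thandi → UTC: 06:30–09:00, 09:15–10:15, 12:00–16:00.
Ines → UTC: 09:15–09:45, 14:00–18:00.
Thandi ∩ Ines: 09:15–09:45, 14:00–16:00.
Windows ≥ 60 min: 14:00–16:00.
Earliest such window starts at 14:00.

14:00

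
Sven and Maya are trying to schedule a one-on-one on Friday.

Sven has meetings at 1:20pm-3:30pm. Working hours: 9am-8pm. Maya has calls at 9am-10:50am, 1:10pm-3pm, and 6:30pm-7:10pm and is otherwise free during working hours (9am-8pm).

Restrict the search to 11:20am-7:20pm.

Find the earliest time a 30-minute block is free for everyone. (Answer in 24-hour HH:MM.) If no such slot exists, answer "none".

Sven free within 09:00–20:00: 09:00–13:20, 15:30–20:00.
Maya free within 09:00–20:00: 10:50–13:10, 15:00–18:30, 19:10–20:00.
Sven ∩ Maya: 10:50–13:10, 15:30–18:30, 19:10–20:00.
Restricted to 11:20–19:20: 11:20–13:10, 15:30–18:30, 19:10–19:20.
Windows ≥ 30 min: 11:20–13:10, 15:30–18:30.
Earliest such window starts at 11:20.

11:20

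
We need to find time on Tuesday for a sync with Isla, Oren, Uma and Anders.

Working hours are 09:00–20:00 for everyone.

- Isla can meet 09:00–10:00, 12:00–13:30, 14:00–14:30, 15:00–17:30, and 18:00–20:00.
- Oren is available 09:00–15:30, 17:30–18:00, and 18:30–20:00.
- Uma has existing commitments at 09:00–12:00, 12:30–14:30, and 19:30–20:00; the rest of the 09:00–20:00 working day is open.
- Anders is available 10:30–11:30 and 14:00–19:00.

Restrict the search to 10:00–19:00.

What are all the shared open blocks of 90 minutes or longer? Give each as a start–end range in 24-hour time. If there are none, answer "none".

Uma free within 09:00–20:00: 12:00–12:30, 14:30–19:30.
Isla ∩ Oren: 09:00–10:00, 12:00–13:30, 14:00–14:30, 15:00–15:30, 18:30–20:00.
Isla ∩ Oren ∩ Uma: 12:00–12:30, 15:00–15:30, 18:30–19:30.
Isla ∩ Oren ∩ Uma ∩ Anders: 15:00–15:30, 18:30–19:00.
Restricted to 10:00–19:00: 15:00–15:30, 18:30–19:00.
Windows ≥ 90 min: (none).

none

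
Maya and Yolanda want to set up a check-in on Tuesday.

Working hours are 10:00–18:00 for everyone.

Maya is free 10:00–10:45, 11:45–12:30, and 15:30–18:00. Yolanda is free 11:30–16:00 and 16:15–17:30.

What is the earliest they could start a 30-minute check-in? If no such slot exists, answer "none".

11:45

Maya ∩ Yolanda: 11:45–12:30, 15:30–16:00, 16:15–17:30.
Windows ≥ 30 min: 11:45–12:30, 15:30–16:00, 16:15–17:30.
Earliest such window starts at 11:45.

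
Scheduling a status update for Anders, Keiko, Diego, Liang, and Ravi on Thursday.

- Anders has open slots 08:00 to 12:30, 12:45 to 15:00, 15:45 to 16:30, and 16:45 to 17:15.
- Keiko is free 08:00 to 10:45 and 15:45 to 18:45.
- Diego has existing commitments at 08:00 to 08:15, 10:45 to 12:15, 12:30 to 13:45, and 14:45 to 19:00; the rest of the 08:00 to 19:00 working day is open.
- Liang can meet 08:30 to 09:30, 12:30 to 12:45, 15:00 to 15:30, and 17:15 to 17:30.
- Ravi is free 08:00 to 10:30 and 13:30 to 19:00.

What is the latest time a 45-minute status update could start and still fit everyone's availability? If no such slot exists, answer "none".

Diego free within 08:00–19:00: 08:15–10:45, 12:15–12:30, 13:45–14:45.
Anders ∩ Keiko: 08:00–10:45, 15:45–16:30, 16:45–17:15.
Anders ∩ Keiko ∩ Diego: 08:15–10:45.
Anders ∩ Keiko ∩ Diego ∩ Liang: 08:30–09:30.
Anders ∩ Keiko ∩ Diego ∩ Liang ∩ Ravi: 08:30–09:30.
Windows ≥ 45 min: 08:30–09:30.
Latest start in the last window 08:30–09:30 is 09:30 − 45 min = 08:45.

08:45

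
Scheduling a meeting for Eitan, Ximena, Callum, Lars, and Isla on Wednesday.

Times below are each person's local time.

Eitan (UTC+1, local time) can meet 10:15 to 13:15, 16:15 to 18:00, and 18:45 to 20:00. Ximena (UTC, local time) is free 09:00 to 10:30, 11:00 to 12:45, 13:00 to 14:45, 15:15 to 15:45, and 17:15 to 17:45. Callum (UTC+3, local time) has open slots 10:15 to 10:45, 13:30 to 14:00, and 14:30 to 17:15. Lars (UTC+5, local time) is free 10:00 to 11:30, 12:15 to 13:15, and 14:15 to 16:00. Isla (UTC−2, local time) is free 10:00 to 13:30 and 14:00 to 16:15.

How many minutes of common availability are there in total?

Eitan → UTC: 09:15–12:15, 15:15–17:00, 17:45–19:00.
Ximena → UTC: 09:00–10:30, 11:00–12:45, 13:00–14:45, 15:15–15:45, 17:15–17:45.
Callum → UTC: 07:15–07:45, 10:30–11:00, 11:30–14:15.
Lars → UTC: 05:00–06:30, 07:15–08:15, 09:15–11:00.
Isla → UTC: 12:00–15:30, 16:00–18:15.
Eitan ∩ Ximena: 09:15–10:30, 11:00–12:15, 15:15–15:45.
Eitan ∩ Ximena ∩ Callum: 11:30–12:15.
Eitan ∩ Ximena ∩ Callum ∩ Lars: (none).
Eitan ∩ Ximena ∩ Callum ∩ Lars ∩ Isla: (none).
Total common minutes: 0.

0 minutes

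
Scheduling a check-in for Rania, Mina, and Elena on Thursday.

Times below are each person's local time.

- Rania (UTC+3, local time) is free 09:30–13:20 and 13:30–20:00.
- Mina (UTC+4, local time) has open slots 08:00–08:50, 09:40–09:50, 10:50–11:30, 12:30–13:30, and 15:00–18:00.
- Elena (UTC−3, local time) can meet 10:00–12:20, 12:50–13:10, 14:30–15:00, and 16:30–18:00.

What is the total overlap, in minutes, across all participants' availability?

Rania → UTC: 06:30–10:20, 10:30–17:00.
Mina → UTC: 04:00–04:50, 05:40–05:50, 06:50–07:30, 08:30–09:30, 11:00–14:00.
Elena → UTC: 13:00–15:20, 15:50–16:10, 17:30–18:00, 19:30–21:00.
Rania ∩ Mina: 06:50–07:30, 08:30–09:30, 11:00–14:00.
Rania ∩ Mina ∩ Elena: 13:00–14:00.
Total common minutes: 60.

60 minutes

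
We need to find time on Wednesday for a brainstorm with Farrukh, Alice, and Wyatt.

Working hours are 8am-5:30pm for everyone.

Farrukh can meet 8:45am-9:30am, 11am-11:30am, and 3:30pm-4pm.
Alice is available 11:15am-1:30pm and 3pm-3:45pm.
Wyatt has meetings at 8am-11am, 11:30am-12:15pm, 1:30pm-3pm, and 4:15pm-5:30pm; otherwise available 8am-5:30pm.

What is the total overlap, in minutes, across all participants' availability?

30 minutes

Wyatt free within 08:00–17:30: 11:00–11:30, 12:15–13:30, 15:00–16:15.
Farrukh ∩ Alice: 11:15–11:30, 15:30–15:45.
Farrukh ∩ Alice ∩ Wyatt: 11:15–11:30, 15:30–15:45.
Total common minutes: 15 + 15 = 30.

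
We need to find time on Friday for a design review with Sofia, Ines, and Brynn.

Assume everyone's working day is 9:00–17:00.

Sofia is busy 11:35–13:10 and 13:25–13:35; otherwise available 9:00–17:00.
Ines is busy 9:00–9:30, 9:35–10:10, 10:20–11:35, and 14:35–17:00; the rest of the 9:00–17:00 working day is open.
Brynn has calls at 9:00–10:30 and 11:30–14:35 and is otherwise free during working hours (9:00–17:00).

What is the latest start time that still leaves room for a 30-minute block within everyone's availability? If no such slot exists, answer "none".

Sofia free within 09:00–17:00: 09:00–11:35, 13:10–13:25, 13:35–17:00.
Ines free within 09:00–17:00: 09:30–09:35, 10:10–10:20, 11:35–14:35.
Brynn free within 09:00–17:00: 10:30–11:30, 14:35–17:00.
Sofia ∩ Ines: 09:30–09:35, 10:10–10:20, 13:10–13:25, 13:35–14:35.
Sofia ∩ Ines ∩ Brynn: (none).
Windows ≥ 30 min: (none).

none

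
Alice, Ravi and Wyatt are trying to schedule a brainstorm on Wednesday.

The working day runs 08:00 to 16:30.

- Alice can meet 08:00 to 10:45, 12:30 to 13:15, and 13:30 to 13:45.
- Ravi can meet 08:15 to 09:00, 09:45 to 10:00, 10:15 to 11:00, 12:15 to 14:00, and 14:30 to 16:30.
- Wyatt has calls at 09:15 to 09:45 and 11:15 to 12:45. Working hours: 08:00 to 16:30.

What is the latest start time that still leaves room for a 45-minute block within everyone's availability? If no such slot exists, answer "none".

Wyatt free within 08:00–16:30: 08:00–09:15, 09:45–11:15, 12:45–16:30.
Alice ∩ Ravi: 08:15–09:00, 09:45–10:00, 10:15–10:45, 12:30–13:15, 13:30–13:45.
Alice ∩ Ravi ∩ Wyatt: 08:15–09:00, 09:45–10:00, 10:15–10:45, 12:45–13:15, 13:30–13:45.
Windows ≥ 45 min: 08:15–09:00.
Latest start in the last window 08:15–09:00 is 09:00 − 45 min = 08:15.

08:15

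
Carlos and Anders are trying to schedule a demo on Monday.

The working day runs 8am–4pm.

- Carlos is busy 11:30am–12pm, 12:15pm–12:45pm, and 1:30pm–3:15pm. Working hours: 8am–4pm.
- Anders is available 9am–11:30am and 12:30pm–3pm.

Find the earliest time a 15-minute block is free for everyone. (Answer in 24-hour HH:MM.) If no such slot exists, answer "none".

Carlos free within 08:00–16:00: 08:00–11:30, 12:00–12:15, 12:45–13:30, 15:15–16:00.
Carlos ∩ Anders: 09:00–11:30, 12:45–13:30.
Windows ≥ 15 min: 09:00–11:30, 12:45–13:30.
Earliest such window starts at 09:00.

09:00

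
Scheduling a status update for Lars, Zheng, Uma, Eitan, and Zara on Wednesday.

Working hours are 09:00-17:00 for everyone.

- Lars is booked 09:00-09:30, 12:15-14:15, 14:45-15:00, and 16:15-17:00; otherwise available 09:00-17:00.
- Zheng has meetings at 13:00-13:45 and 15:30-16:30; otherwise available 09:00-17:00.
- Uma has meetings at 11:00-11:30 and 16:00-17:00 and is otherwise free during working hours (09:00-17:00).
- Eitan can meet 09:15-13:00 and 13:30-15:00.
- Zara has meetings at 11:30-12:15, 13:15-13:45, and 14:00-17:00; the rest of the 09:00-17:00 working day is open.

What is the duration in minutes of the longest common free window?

Lars free within 09:00–17:00: 09:30–12:15, 14:15–14:45, 15:00–16:15.
Zheng free within 09:00–17:00: 09:00–13:00, 13:45–15:30, 16:30–17:00.
Uma free within 09:00–17:00: 09:00–11:00, 11:30–16:00.
Zara free within 09:00–17:00: 09:00–11:30, 12:15–13:15, 13:45–14:00.
Lars ∩ Zheng: 09:30–12:15, 14:15–14:45, 15:00–15:30.
Lars ∩ Zheng ∩ Uma: 09:30–11:00, 11:30–12:15, 14:15–14:45, 15:00–15:30.
Lars ∩ Zheng ∩ Uma ∩ Eitan: 09:30–11:00, 11:30–12:15, 14:15–14:45.
Lars ∩ Zheng ∩ Uma ∩ Eitan ∩ Zara: 09:30–11:00.
Single common window of 90 minutes.

90 minutes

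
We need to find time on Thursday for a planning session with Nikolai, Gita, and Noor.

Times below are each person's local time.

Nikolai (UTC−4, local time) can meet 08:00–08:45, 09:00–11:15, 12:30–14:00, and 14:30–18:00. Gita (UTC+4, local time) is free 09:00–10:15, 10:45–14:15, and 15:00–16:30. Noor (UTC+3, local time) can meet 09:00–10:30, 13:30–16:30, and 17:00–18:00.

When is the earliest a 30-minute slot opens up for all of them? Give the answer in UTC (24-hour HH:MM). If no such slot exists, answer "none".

Nikolai → UTC: 12:00–12:45, 13:00–15:15, 16:30–18:00, 18:30–22:00.
Gita → UTC: 05:00–06:15, 06:45–10:15, 11:00–12:30.
Noor → UTC: 06:00–07:30, 10:30–13:30, 14:00–15:00.
Nikolai ∩ Gita: 12:00–12:30.
Nikolai ∩ Gita ∩ Noor: 12:00–12:30.
Windows ≥ 30 min: 12:00–12:30.
Earliest such window starts at 12:00.

12:00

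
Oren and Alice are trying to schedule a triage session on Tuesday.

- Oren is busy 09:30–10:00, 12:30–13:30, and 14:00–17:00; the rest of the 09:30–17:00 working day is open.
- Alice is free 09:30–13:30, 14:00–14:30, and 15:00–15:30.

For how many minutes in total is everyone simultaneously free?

Oren free within 09:30–17:00: 10:00–12:30, 13:30–14:00.
Oren ∩ Alice: 10:00–12:30.
Total common minutes: 150.

150 minutes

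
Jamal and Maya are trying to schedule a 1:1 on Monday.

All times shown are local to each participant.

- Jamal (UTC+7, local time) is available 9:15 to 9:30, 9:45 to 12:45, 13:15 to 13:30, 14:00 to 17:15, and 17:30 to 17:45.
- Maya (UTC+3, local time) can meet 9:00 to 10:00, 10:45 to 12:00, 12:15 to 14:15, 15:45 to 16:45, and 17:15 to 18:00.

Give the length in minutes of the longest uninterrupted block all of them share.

75 minutes

Jamal → UTC: 02:15–02:30, 02:45–05:45, 06:15–06:30, 07:00–10:15, 10:30–10:45.
Maya → UTC: 06:00–07:00, 07:45–09:00, 09:15–11:15, 12:45–13:45, 14:15–15:00.
Jamal ∩ Maya: 06:15–06:30, 07:45–09:00, 09:15–10:15, 10:30–10:45.
Common window lengths: 15, 75, 60, 15 min; longest is 75.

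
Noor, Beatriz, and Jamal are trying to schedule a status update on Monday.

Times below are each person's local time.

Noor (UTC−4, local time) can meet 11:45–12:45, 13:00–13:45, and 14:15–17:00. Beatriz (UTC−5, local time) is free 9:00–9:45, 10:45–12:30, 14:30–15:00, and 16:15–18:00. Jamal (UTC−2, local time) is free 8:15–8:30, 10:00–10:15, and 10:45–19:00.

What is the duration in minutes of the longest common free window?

60 minutes

Noor → UTC: 15:45–16:45, 17:00–17:45, 18:15–21:00.
Beatriz → UTC: 14:00–14:45, 15:45–17:30, 19:30–20:00, 21:15–23:00.
Jamal → UTC: 10:15–10:30, 12:00–12:15, 12:45–21:00.
Noor ∩ Beatriz: 15:45–16:45, 17:00–17:30, 19:30–20:00.
Noor ∩ Beatriz ∩ Jamal: 15:45–16:45, 17:00–17:30, 19:30–20:00.
Common window lengths: 60, 30, 30 min; longest is 60.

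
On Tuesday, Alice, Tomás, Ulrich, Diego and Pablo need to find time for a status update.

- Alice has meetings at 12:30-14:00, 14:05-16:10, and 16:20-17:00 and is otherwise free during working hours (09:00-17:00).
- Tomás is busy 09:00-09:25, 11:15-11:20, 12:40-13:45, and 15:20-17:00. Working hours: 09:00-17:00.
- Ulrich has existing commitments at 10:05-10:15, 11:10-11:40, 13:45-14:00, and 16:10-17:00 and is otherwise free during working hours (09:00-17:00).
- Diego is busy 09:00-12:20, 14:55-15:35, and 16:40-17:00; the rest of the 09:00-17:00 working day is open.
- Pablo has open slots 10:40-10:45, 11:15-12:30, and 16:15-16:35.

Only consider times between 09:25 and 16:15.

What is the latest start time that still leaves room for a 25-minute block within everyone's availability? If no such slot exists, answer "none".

Alice free within 09:00–17:00: 09:00–12:30, 14:00–14:05, 16:10–16:20.
Tomás free within 09:00–17:00: 09:25–11:15, 11:20–12:40, 13:45–15:20.
Ulrich free within 09:00–17:00: 09:00–10:05, 10:15–11:10, 11:40–13:45, 14:00–16:10.
Diego free within 09:00–17:00: 12:20–14:55, 15:35–16:40.
Alice ∩ Tomás: 09:25–11:15, 11:20–12:30, 14:00–14:05.
Alice ∩ Tomás ∩ Ulrich: 09:25–10:05, 10:15–11:10, 11:40–12:30, 14:00–14:05.
Alice ∩ Tomás ∩ Ulrich ∩ Diego: 12:20–12:30, 14:00–14:05.
Alice ∩ Tomás ∩ Ulrich ∩ Diego ∩ Pablo: 12:20–12:30.
Restricted to 09:25–16:15: 12:20–12:30.
Windows ≥ 25 min: (none).

none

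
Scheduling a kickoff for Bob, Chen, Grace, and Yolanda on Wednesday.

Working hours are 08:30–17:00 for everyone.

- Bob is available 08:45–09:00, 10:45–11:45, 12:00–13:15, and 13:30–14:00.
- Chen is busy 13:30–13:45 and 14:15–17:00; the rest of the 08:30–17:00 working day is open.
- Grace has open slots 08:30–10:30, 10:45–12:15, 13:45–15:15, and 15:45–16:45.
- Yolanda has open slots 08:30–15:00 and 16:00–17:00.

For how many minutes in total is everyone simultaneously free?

Chen free within 08:30–17:00: 08:30–13:30, 13:45–14:15.
Bob ∩ Chen: 08:45–09:00, 10:45–11:45, 12:00–13:15, 13:45–14:00.
Bob ∩ Chen ∩ Grace: 08:45–09:00, 10:45–11:45, 12:00–12:15, 13:45–14:00.
Bob ∩ Chen ∩ Grace ∩ Yolanda: 08:45–09:00, 10:45–11:45, 12:00–12:15, 13:45–14:00.
Total common minutes: 15 + 60 + 15 + 15 = 105.

105 minutes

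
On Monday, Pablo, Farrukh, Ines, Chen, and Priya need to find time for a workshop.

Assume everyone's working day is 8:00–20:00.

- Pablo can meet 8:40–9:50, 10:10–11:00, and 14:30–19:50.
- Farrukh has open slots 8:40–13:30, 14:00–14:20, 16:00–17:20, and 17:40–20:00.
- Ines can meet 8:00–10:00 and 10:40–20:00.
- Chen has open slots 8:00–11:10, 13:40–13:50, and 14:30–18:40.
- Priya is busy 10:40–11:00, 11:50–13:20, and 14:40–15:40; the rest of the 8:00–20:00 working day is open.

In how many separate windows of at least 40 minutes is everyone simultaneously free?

Priya free within 08:00–20:00: 08:00–10:40, 11:00–11:50, 13:20–14:40, 15:40–20:00.
Pablo ∩ Farrukh: 08:40–09:50, 10:10–11:00, 16:00–17:20, 17:40–19:50.
Pablo ∩ Farrukh ∩ Ines: 08:40–09:50, 10:40–11:00, 16:00–17:20, 17:40–19:50.
Pablo ∩ Farrukh ∩ Ines ∩ Chen: 08:40–09:50, 10:40–11:00, 16:00–17:20, 17:40–18:40.
Pablo ∩ Farrukh ∩ Ines ∩ Chen ∩ Priya: 08:40–09:50, 16:00–17:20, 17:40–18:40.
Windows ≥ 40 min: 08:40–09:50, 16:00–17:20, 17:40–18:40.
That's 3 windows.

3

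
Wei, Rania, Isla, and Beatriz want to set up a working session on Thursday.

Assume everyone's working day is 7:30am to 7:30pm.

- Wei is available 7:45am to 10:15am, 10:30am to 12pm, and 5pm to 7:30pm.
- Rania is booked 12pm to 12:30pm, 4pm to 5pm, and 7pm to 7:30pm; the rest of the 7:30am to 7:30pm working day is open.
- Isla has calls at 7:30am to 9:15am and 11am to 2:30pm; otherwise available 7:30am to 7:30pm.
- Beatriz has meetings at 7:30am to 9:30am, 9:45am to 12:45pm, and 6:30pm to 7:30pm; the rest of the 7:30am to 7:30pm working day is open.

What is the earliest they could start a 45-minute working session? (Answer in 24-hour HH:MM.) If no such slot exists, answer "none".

Rania free within 07:30–19:30: 07:30–12:00, 12:30–16:00, 17:00–19:00.
Isla free within 07:30–19:30: 09:15–11:00, 14:30–19:30.
Beatriz free within 07:30–19:30: 09:30–09:45, 12:45–18:30.
Wei ∩ Rania: 07:45–10:15, 10:30–12:00, 17:00–19:00.
Wei ∩ Rania ∩ Isla: 09:15–10:15, 10:30–11:00, 17:00–19:00.
Wei ∩ Rania ∩ Isla ∩ Beatriz: 09:30–09:45, 17:00–18:30.
Windows ≥ 45 min: 17:00–18:30.
Earliest such window starts at 17:00.

17:00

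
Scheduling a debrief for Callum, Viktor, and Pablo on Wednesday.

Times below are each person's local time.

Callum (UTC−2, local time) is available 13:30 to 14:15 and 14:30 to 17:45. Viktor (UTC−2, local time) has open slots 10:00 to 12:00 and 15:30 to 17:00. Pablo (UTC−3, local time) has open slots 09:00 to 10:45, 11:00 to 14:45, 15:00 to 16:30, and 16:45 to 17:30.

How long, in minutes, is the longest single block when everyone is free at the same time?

60 minutes

Callum → UTC: 15:30–16:15, 16:30–19:45.
Viktor → UTC: 12:00–14:00, 17:30–19:00.
Pablo → UTC: 12:00–13:45, 14:00–17:45, 18:00–19:30, 19:45–20:30.
Callum ∩ Viktor: 17:30–19:00.
Callum ∩ Viktor ∩ Pablo: 17:30–17:45, 18:00–19:00.
Common window lengths: 15, 60 min; longest is 60.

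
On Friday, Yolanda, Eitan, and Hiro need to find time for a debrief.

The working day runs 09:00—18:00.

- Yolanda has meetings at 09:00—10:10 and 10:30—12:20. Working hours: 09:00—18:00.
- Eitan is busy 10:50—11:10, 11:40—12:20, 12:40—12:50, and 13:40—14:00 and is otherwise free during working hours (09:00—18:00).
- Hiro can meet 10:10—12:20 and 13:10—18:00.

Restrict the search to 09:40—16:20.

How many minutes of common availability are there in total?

190 minutes

Yolanda free within 09:00–18:00: 10:10–10:30, 12:20–18:00.
Eitan free within 09:00–18:00: 09:00–10:50, 11:10–11:40, 12:20–12:40, 12:50–13:40, 14:00–18:00.
Yolanda ∩ Eitan: 10:10–10:30, 12:20–12:40, 12:50–13:40, 14:00–18:00.
Yolanda ∩ Eitan ∩ Hiro: 10:10–10:30, 13:10–13:40, 14:00–18:00.
Restricted to 09:40–16:20: 10:10–10:30, 13:10–13:40, 14:00–16:20.
Total common minutes: 20 + 30 + 140 = 190.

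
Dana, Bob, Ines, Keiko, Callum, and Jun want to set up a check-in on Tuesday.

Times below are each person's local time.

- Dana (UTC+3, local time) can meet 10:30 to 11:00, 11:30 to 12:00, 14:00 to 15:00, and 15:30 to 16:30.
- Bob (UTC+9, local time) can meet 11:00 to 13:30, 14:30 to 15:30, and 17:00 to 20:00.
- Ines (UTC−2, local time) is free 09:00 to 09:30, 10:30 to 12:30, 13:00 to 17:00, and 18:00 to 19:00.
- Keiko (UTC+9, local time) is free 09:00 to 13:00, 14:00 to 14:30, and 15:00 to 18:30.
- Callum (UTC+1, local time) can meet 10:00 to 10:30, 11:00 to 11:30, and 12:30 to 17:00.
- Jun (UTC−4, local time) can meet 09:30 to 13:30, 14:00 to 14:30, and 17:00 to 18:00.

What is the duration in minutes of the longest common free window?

Dana → UTC: 07:30–08:00, 08:30–09:00, 11:00–12:00, 12:30–13:30.
Bob → UTC: 02:00–04:30, 05:30–06:30, 08:00–11:00.
Ines → UTC: 11:00–11:30, 12:30–14:30, 15:00–19:00, 20:00–21:00.
Keiko → UTC: 00:00–04:00, 05:00–05:30, 06:00–09:30.
Callum → UTC: 09:00–09:30, 10:00–10:30, 11:30–16:00.
Jun → UTC: 13:30–17:30, 18:00–18:30, 21:00–22:00.
Dana ∩ Bob: 08:30–09:00.
Dana ∩ Bob ∩ Ines: (none).
Dana ∩ Bob ∩ Ines ∩ Keiko: (none).
Dana ∩ Bob ∩ Ines ∩ Keiko ∩ Callum: (none).
Dana ∩ Bob ∩ Ines ∩ Keiko ∩ Callum ∩ Jun: (none).
No common window.

0 minutes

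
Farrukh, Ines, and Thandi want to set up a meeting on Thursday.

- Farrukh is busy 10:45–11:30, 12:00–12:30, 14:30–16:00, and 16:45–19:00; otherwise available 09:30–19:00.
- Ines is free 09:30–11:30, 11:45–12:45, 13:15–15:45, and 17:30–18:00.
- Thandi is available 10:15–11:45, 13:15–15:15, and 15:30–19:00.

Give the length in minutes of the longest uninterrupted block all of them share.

75 minutes

Farrukh free within 09:30–19:00: 09:30–10:45, 11:30–12:00, 12:30–14:30, 16:00–16:45.
Farrukh ∩ Ines: 09:30–10:45, 11:45–12:00, 12:30–12:45, 13:15–14:30.
Farrukh ∩ Ines ∩ Thandi: 10:15–10:45, 13:15–14:30.
Common window lengths: 30, 75 min; longest is 75.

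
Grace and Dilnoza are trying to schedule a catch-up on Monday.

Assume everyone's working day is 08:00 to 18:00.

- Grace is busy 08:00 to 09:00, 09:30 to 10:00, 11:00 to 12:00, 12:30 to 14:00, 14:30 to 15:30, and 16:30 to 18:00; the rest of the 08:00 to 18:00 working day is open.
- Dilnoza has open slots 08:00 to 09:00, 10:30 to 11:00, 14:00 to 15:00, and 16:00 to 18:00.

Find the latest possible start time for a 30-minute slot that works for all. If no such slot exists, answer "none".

16:00

Grace free within 08:00–18:00: 09:00–09:30, 10:00–11:00, 12:00–12:30, 14:00–14:30, 15:30–16:30.
Grace ∩ Dilnoza: 10:30–11:00, 14:00–14:30, 16:00–16:30.
Windows ≥ 30 min: 10:30–11:00, 14:00–14:30, 16:00–16:30.
Latest start in the last window 16:00–16:30 is 16:30 − 30 min = 16:00.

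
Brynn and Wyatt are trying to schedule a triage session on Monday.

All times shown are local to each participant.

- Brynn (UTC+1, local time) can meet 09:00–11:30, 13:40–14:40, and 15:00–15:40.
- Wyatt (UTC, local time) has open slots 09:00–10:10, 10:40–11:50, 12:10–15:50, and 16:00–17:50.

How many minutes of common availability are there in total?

Brynn → UTC: 08:00–10:30, 12:40–13:40, 14:00–14:40.
Wyatt → UTC: 09:00–10:10, 10:40–11:50, 12:10–15:50, 16:00–17:50.
Brynn ∩ Wyatt: 09:00–10:10, 12:40–13:40, 14:00–14:40.
Total common minutes: 70 + 60 + 40 = 170.

170 minutes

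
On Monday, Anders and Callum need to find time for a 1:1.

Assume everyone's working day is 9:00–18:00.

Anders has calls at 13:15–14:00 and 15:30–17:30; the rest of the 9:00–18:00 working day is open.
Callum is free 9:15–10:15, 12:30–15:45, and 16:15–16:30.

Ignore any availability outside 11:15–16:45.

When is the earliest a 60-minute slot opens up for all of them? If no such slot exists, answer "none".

Anders free within 09:00–18:00: 09:00–13:15, 14:00–15:30, 17:30–18:00.
Anders ∩ Callum: 09:15–10:15, 12:30–13:15, 14:00–15:30.
Restricted to 11:15–16:45: 12:30–13:15, 14:00–15:30.
Windows ≥ 60 min: 14:00–15:30.
Earliest such window starts at 14:00.

14:00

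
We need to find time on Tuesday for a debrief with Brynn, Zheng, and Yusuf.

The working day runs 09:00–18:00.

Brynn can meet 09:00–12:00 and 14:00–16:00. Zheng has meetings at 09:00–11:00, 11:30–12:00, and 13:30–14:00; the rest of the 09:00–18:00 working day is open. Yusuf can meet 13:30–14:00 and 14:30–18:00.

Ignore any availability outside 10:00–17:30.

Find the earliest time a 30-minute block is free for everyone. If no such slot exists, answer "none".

14:30

Zheng free within 09:00–18:00: 11:00–11:30, 12:00–13:30, 14:00–18:00.
Brynn ∩ Zheng: 11:00–11:30, 14:00–16:00.
Brynn ∩ Zheng ∩ Yusuf: 14:30–16:00.
Restricted to 10:00–17:30: 14:30–16:00.
Windows ≥ 30 min: 14:30–16:00.
Earliest such window starts at 14:30.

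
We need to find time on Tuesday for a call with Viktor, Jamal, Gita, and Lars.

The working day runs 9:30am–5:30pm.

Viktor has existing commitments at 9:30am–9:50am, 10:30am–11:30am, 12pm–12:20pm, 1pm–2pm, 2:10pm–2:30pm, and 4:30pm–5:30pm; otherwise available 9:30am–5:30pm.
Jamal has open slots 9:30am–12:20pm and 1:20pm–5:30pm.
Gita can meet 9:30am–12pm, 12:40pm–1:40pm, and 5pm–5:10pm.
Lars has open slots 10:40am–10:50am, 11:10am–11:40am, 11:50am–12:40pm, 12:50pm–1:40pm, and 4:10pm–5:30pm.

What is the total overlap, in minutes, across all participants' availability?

Viktor free within 09:30–17:30: 09:50–10:30, 11:30–12:00, 12:20–13:00, 14:00–14:10, 14:30–16:30.
Viktor ∩ Jamal: 09:50–10:30, 11:30–12:00, 14:00–14:10, 14:30–16:30.
Viktor ∩ Jamal ∩ Gita: 09:50–10:30, 11:30–12:00.
Viktor ∩ Jamal ∩ Gita ∩ Lars: 11:30–11:40, 11:50–12:00.
Total common minutes: 10 + 10 = 20.

20 minutes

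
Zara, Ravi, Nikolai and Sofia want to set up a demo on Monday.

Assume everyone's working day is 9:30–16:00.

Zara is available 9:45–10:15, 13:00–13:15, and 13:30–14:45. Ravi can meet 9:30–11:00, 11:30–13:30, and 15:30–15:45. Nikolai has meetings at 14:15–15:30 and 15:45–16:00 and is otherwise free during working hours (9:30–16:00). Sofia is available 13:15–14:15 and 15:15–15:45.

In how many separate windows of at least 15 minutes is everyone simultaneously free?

Nikolai free within 09:30–16:00: 09:30–14:15, 15:30–15:45.
Zara ∩ Ravi: 09:45–10:15, 13:00–13:15.
Zara ∩ Ravi ∩ Nikolai: 09:45–10:15, 13:00–13:15.
Zara ∩ Ravi ∩ Nikolai ∩ Sofia: (none).
Windows ≥ 15 min: (none).
That's 0 windows.

0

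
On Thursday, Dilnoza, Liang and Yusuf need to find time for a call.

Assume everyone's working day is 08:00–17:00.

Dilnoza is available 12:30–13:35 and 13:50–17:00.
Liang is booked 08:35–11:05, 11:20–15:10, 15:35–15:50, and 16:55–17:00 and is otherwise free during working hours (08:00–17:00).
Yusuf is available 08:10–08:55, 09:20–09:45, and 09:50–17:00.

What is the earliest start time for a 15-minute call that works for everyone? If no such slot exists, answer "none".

Liang free within 08:00–17:00: 08:00–08:35, 11:05–11:20, 15:10–15:35, 15:50–16:55.
Dilnoza ∩ Liang: 15:10–15:35, 15:50–16:55.
Dilnoza ∩ Liang ∩ Yusuf: 15:10–15:35, 15:50–16:55.
Windows ≥ 15 min: 15:10–15:35, 15:50–16:55.
Earliest such window starts at 15:10.

15:10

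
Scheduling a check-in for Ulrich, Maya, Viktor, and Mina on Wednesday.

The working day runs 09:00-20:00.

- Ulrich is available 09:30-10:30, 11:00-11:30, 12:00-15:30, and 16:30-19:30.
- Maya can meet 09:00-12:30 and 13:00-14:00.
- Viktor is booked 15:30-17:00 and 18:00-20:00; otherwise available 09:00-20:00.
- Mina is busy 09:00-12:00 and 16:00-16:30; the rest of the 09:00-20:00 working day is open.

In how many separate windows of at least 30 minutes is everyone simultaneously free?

Viktor free within 09:00–20:00: 09:00–15:30, 17:00–18:00.
Mina free within 09:00–20:00: 12:00–16:00, 16:30–20:00.
Ulrich ∩ Maya: 09:30–10:30, 11:00–11:30, 12:00–12:30, 13:00–14:00.
Ulrich ∩ Maya ∩ Viktor: 09:30–10:30, 11:00–11:30, 12:00–12:30, 13:00–14:00.
Ulrich ∩ Maya ∩ Viktor ∩ Mina: 12:00–12:30, 13:00–14:00.
Windows ≥ 30 min: 12:00–12:30, 13:00–14:00.
That's 2 windows.

2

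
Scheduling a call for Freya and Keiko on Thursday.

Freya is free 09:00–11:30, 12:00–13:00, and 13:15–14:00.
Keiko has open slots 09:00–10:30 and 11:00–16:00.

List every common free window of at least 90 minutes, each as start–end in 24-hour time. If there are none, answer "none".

Freya ∩ Keiko: 09:00–10:30, 11:00–11:30, 12:00–13:00, 13:15–14:00.
Windows ≥ 90 min: 09:00–10:30.

09:00–10:30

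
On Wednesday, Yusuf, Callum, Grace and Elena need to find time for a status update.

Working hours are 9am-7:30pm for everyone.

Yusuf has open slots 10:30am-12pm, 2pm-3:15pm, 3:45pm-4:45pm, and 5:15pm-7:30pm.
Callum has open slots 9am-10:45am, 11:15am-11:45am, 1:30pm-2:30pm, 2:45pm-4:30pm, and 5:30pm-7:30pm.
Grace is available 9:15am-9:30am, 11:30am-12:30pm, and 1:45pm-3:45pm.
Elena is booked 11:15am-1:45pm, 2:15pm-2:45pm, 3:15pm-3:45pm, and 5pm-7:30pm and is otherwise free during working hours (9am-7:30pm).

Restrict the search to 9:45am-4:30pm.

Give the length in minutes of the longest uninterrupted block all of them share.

30 minutes

Elena free within 09:00–19:30: 09:00–11:15, 13:45–14:15, 14:45–15:15, 15:45–17:00.
Yusuf ∩ Callum: 10:30–10:45, 11:15–11:45, 14:00–14:30, 14:45–15:15, 15:45–16:30, 17:30–19:30.
Yusuf ∩ Callum ∩ Grace: 11:30–11:45, 14:00–14:30, 14:45–15:15.
Yusuf ∩ Callum ∩ Grace ∩ Elena: 14:00–14:15, 14:45–15:15.
Restricted to 09:45–16:30: 14:00–14:15, 14:45–15:15.
Common window lengths: 15, 30 min; longest is 30.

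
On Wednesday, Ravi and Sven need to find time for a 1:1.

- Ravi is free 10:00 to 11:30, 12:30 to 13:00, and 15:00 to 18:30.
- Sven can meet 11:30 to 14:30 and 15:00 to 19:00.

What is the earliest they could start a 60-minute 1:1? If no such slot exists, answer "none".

Ravi ∩ Sven: 12:30–13:00, 15:00–18:30.
Windows ≥ 60 min: 15:00–18:30.
Earliest such window starts at 15:00.

15:00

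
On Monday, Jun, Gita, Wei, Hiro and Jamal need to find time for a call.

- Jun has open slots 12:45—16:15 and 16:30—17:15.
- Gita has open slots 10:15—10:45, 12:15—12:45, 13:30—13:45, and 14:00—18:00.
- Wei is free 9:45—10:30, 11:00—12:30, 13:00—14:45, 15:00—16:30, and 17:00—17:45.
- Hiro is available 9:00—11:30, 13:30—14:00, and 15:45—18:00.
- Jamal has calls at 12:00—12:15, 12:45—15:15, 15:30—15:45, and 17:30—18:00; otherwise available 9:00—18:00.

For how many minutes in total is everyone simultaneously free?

Jamal free within 09:00–18:00: 09:00–12:00, 12:15–12:45, 15:15–15:30, 15:45–17:30.
Jun ∩ Gita: 13:30–13:45, 14:00–16:15, 16:30–17:15.
Jun ∩ Gita ∩ Wei: 13:30–13:45, 14:00–14:45, 15:00–16:15, 17:00–17:15.
Jun ∩ Gita ∩ Wei ∩ Hiro: 13:30–13:45, 15:45–16:15, 17:00–17:15.
Jun ∩ Gita ∩ Wei ∩ Hiro ∩ Jamal: 15:45–16:15, 17:00–17:15.
Total common minutes: 30 + 15 = 45.

45 minutes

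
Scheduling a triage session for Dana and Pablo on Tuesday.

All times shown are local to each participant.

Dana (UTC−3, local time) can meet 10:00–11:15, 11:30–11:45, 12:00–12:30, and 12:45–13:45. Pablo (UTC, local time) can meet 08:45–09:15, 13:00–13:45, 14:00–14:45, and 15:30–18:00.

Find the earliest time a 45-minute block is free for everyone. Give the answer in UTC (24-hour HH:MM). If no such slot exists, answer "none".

Dana → UTC: 13:00–14:15, 14:30–14:45, 15:00–15:30, 15:45–16:45.
Pablo → UTC: 08:45–09:15, 13:00–13:45, 14:00–14:45, 15:30–18:00.
Dana ∩ Pablo: 13:00–13:45, 14:00–14:15, 14:30–14:45, 15:45–16:45.
Windows ≥ 45 min: 13:00–13:45, 15:45–16:45.
Earliest such window starts at 13:00.

13:00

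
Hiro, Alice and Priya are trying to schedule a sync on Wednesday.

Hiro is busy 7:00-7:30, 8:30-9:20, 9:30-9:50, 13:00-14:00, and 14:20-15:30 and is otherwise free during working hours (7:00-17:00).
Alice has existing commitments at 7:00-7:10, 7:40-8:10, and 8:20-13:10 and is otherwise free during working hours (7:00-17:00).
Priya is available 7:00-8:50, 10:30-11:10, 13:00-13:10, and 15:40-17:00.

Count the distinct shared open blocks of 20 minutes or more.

1

Hiro free within 07:00–17:00: 07:30–08:30, 09:20–09:30, 09:50–13:00, 14:00–14:20, 15:30–17:00.
Alice free within 07:00–17:00: 07:10–07:40, 08:10–08:20, 13:10–17:00.
Hiro ∩ Alice: 07:30–07:40, 08:10–08:20, 14:00–14:20, 15:30–17:00.
Hiro ∩ Alice ∩ Priya: 07:30–07:40, 08:10–08:20, 15:40–17:00.
Windows ≥ 20 min: 15:40–17:00.
That's 1 window.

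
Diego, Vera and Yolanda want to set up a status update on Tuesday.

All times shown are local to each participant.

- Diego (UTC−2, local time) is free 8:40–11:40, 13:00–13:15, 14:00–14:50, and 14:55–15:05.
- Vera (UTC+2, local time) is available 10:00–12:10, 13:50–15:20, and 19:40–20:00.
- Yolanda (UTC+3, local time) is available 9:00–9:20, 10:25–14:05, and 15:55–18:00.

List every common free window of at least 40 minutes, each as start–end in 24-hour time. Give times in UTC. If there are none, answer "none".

none

Diego → UTC: 10:40–13:40, 15:00–15:15, 16:00–16:50, 16:55–17:05.
Vera → UTC: 08:00–10:10, 11:50–13:20, 17:40–18:00.
Yolanda → UTC: 06:00–06:20, 07:25–11:05, 12:55–15:00.
Diego ∩ Vera: 11:50–13:20.
Diego ∩ Vera ∩ Yolanda: 12:55–13:20.
Windows ≥ 40 min: (none).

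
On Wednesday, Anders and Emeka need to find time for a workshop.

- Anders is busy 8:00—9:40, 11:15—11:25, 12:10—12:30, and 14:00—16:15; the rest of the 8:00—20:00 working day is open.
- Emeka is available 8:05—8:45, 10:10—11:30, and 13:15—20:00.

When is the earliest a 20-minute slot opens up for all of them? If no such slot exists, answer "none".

Anders free within 08:00–20:00: 09:40–11:15, 11:25–12:10, 12:30–14:00, 16:15–20:00.
Anders ∩ Emeka: 10:10–11:15, 11:25–11:30, 13:15–14:00, 16:15–20:00.
Windows ≥ 20 min: 10:10–11:15, 13:15–14:00, 16:15–20:00.
Earliest such window starts at 10:10.

10:10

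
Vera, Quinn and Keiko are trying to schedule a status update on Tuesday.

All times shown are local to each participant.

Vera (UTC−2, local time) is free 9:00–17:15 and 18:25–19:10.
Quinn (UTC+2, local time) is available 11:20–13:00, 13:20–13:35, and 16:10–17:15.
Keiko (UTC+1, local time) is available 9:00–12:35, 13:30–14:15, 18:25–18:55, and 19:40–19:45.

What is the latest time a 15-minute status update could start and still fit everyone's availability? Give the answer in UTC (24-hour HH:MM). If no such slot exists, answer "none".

11:20

Vera → UTC: 11:00–19:15, 20:25–21:10.
Quinn → UTC: 09:20–11:00, 11:20–11:35, 14:10–15:15.
Keiko → UTC: 08:00–11:35, 12:30–13:15, 17:25–17:55, 18:40–18:45.
Vera ∩ Quinn: 11:20–11:35, 14:10–15:15.
Vera ∩ Quinn ∩ Keiko: 11:20–11:35.
Windows ≥ 15 min: 11:20–11:35.
Latest start in the last window 11:20–11:35 is 11:35 − 15 min = 11:20.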